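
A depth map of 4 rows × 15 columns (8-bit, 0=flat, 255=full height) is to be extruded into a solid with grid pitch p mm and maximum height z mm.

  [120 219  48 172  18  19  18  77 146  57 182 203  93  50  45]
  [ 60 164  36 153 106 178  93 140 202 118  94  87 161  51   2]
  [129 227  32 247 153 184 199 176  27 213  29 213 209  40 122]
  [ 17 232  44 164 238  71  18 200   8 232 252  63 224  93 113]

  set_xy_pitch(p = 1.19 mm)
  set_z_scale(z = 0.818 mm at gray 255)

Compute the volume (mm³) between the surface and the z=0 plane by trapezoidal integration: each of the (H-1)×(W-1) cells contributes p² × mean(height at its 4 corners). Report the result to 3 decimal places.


24.225

height_mm = gray/255 × 0.818; cell vol = 1.19² × mean(4 corners)
unit = 1.19² × 0.818 / (4×255) = 0.00113566 mm³ per gray-sum
row 0: Σ corner-gray over 14 cells = 5997  → 6.8105
row 1: Σ corner-gray over 14 cells = 7377  → 8.3777
row 2: Σ corner-gray over 14 cells = 7957  → 9.0364
Σ rows: total corner-gray = 21331  → 24.2247 mm³


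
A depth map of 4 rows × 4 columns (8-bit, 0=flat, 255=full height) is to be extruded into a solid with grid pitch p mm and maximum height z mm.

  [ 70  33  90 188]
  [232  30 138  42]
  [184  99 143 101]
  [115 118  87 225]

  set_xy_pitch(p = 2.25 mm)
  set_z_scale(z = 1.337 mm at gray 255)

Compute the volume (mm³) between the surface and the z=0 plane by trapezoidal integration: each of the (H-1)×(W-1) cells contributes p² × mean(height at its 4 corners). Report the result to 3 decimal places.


height_mm = gray/255 × 1.337; cell vol = 2.25² × mean(4 corners)
unit = 2.25² × 1.337 / (4×255) = 0.00663585 mm³ per gray-sum
row 0: Σ corner-gray over 3 cells = 1114  → 7.3923
row 1: Σ corner-gray over 3 cells = 1379  → 9.1508
row 2: Σ corner-gray over 3 cells = 1519  → 10.0798
Σ rows: total corner-gray = 4012  → 26.6230 mm³

26.623


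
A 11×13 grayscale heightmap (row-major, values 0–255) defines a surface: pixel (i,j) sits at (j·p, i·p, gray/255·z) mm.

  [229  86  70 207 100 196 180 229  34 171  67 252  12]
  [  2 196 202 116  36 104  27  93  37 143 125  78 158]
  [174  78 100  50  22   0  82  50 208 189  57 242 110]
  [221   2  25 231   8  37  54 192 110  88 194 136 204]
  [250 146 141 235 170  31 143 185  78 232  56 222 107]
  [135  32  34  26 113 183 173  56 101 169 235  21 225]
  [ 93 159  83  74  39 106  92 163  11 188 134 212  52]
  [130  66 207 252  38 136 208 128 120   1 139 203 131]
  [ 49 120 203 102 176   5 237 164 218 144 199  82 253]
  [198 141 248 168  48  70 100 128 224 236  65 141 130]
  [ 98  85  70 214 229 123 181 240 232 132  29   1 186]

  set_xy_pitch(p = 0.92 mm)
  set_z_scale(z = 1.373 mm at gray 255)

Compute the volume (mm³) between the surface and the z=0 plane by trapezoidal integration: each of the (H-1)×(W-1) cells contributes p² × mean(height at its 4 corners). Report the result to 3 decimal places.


height_mm = gray/255 × 1.373; cell vol = 0.92² × mean(4 corners)
unit = 0.92² × 1.373 / (4×255) = 0.00113932 mm³ per gray-sum
row 0: Σ corner-gray over 12 cells = 5899  → 6.7209
row 1: Σ corner-gray over 12 cells = 4914  → 5.5986
row 2: Σ corner-gray over 12 cells = 5019  → 5.7183
row 3: Σ corner-gray over 12 cells = 6214  → 7.0797
row 4: Σ corner-gray over 12 cells = 6281  → 7.1561
row 5: Σ corner-gray over 12 cells = 5313  → 6.0532
row 6: Σ corner-gray over 12 cells = 5924  → 6.7493
row 7: Σ corner-gray over 12 cells = 6859  → 7.8146
row 8: Σ corner-gray over 12 cells = 7068  → 8.0527
row 9: Σ corner-gray over 12 cells = 6822  → 7.7724
Σ rows: total corner-gray = 60313  → 68.7159 mm³

68.716


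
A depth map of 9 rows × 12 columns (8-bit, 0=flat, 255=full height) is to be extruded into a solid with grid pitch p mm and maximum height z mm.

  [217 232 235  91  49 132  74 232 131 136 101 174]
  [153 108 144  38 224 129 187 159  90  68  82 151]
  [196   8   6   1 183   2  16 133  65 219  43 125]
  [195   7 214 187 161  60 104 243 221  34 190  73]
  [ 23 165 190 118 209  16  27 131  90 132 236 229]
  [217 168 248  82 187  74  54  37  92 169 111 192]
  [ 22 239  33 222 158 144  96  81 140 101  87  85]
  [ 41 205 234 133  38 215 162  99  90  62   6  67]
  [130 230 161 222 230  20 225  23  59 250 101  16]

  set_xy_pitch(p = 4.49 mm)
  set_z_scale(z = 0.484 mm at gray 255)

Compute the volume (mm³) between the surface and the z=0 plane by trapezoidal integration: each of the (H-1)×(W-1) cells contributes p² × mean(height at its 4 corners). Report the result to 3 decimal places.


416.807

height_mm = gray/255 × 0.484; cell vol = 4.49² × mean(4 corners)
unit = 4.49² × 0.484 / (4×255) = 0.00956617 mm³ per gray-sum
row 0: Σ corner-gray over 11 cells = 5979  → 57.1961
row 1: Σ corner-gray over 11 cells = 4435  → 42.4259
row 2: Σ corner-gray over 11 cells = 4783  → 45.7550
row 3: Σ corner-gray over 11 cells = 5990  → 57.3013
row 4: Σ corner-gray over 11 cells = 5733  → 54.8428
row 5: Σ corner-gray over 11 cells = 5562  → 53.2070
row 6: Σ corner-gray over 11 cells = 5305  → 50.7485
row 7: Σ corner-gray over 11 cells = 5784  → 55.3307
Σ rows: total corner-gray = 43571  → 416.8074 mm³


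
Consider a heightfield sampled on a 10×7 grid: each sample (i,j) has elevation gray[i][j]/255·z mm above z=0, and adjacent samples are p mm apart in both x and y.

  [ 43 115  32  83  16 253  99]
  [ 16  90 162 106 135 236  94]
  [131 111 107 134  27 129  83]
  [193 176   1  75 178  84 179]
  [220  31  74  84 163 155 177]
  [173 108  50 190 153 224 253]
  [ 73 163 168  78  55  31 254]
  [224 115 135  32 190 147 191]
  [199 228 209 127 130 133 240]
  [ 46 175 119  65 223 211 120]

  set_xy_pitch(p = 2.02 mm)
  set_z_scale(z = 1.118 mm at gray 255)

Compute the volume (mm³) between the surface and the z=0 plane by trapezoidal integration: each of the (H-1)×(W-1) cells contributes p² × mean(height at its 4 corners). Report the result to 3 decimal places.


125.175

height_mm = gray/255 × 1.118; cell vol = 2.02² × mean(4 corners)
unit = 2.02² × 1.118 / (4×255) = 0.00447244 mm³ per gray-sum
row 0: Σ corner-gray over 6 cells = 2708  → 12.1114
row 1: Σ corner-gray over 6 cells = 2798  → 12.5139
row 2: Σ corner-gray over 6 cells = 2630  → 11.7625
row 3: Σ corner-gray over 6 cells = 2811  → 12.5720
row 4: Σ corner-gray over 6 cells = 3287  → 14.7009
row 5: Σ corner-gray over 6 cells = 3193  → 14.2805
row 6: Σ corner-gray over 6 cells = 2970  → 13.2831
row 7: Σ corner-gray over 6 cells = 3746  → 16.7538
row 8: Σ corner-gray over 6 cells = 3845  → 17.1965
Σ rows: total corner-gray = 27988  → 125.1746 mm³


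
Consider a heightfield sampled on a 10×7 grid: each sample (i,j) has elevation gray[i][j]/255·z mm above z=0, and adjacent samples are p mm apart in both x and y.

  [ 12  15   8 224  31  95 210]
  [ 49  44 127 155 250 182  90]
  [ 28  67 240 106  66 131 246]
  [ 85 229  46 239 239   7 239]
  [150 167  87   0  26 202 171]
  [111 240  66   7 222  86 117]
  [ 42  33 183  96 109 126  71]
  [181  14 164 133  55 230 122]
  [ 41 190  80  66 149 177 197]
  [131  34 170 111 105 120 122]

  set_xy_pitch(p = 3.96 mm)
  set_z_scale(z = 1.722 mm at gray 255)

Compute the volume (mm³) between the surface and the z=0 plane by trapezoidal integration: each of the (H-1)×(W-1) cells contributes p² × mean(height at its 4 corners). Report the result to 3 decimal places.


height_mm = gray/255 × 1.722; cell vol = 3.96² × mean(4 corners)
unit = 3.96² × 1.722 / (4×255) = 0.0264742 mm³ per gray-sum
row 0: Σ corner-gray over 6 cells = 2623  → 69.4419
row 1: Σ corner-gray over 6 cells = 3149  → 83.3674
row 2: Σ corner-gray over 6 cells = 3338  → 88.3710
row 3: Σ corner-gray over 6 cells = 3129  → 82.8379
row 4: Σ corner-gray over 6 cells = 2755  → 72.9365
row 5: Σ corner-gray over 6 cells = 2677  → 70.8715
row 6: Σ corner-gray over 6 cells = 2702  → 71.5334
row 7: Σ corner-gray over 6 cells = 3057  → 80.9317
row 8: Σ corner-gray over 6 cells = 2895  → 76.6429
Σ rows: total corner-gray = 26325  → 696.9341 mm³

696.934


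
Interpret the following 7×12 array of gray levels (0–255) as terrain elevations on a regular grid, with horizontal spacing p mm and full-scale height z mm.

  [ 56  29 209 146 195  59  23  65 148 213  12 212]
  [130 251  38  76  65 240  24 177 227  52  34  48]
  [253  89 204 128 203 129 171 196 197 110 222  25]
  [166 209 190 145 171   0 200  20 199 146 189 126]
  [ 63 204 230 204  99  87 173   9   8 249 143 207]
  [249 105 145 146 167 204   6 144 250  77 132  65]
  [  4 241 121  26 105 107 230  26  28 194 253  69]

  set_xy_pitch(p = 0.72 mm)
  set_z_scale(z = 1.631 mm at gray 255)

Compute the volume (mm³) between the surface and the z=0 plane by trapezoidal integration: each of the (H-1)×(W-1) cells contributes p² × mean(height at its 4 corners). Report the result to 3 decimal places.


30.008

height_mm = gray/255 × 1.631; cell vol = 0.72² × mean(4 corners)
unit = 0.72² × 1.631 / (4×255) = 0.000828932 mm³ per gray-sum
row 0: Σ corner-gray over 11 cells = 5012  → 4.1546
row 1: Σ corner-gray over 11 cells = 6122  → 5.0747
row 2: Σ corner-gray over 11 cells = 6806  → 5.6417
row 3: Σ corner-gray over 11 cells = 6312  → 5.2322
row 4: Σ corner-gray over 11 cells = 6148  → 5.0963
row 5: Σ corner-gray over 11 cells = 5801  → 4.8086
Σ rows: total corner-gray = 36201  → 30.0082 mm³


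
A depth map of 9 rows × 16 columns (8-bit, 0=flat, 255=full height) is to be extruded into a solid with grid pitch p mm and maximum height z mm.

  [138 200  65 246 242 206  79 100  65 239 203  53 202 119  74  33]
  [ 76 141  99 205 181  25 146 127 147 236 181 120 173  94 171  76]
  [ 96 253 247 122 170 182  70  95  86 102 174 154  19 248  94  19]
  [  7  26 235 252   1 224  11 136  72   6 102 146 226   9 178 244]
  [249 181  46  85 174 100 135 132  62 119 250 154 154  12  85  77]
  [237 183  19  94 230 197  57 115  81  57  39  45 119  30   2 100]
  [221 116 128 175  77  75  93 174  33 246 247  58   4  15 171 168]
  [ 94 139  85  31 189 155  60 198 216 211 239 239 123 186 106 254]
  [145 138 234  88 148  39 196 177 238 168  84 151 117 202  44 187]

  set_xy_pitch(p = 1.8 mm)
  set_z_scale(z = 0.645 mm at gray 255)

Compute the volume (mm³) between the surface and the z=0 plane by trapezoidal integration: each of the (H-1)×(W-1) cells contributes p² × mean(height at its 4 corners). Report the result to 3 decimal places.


127.644

height_mm = gray/255 × 0.645; cell vol = 1.8² × mean(4 corners)
unit = 1.8² × 0.645 / (4×255) = 0.00204882 mm³ per gray-sum
row 0: Σ corner-gray over 15 cells = 8601  → 17.6219
row 1: Σ corner-gray over 15 cells = 8391  → 17.1917
row 2: Σ corner-gray over 15 cells = 7646  → 15.6653
row 3: Σ corner-gray over 15 cells = 7203  → 14.7577
row 4: Σ corner-gray over 15 cells = 6577  → 13.4751
row 5: Σ corner-gray over 15 cells = 6486  → 13.2887
row 6: Σ corner-gray over 15 cells = 8315  → 17.0360
row 7: Σ corner-gray over 15 cells = 9082  → 18.6074
Σ rows: total corner-gray = 62301  → 127.6438 mm³


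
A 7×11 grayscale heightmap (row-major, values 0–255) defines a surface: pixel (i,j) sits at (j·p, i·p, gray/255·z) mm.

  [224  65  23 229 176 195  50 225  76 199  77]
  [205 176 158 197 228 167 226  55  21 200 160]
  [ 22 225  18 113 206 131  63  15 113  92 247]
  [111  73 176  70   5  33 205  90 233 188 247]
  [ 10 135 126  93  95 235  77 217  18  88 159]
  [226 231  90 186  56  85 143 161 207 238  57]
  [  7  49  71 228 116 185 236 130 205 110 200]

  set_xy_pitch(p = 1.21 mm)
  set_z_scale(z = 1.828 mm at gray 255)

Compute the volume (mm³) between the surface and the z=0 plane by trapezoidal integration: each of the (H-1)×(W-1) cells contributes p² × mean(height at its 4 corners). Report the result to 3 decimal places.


84.920

height_mm = gray/255 × 1.828; cell vol = 1.21² × mean(4 corners)
unit = 1.21² × 1.828 / (4×255) = 0.0026239 mm³ per gray-sum
row 0: Σ corner-gray over 10 cells = 5998  → 15.7381
row 1: Σ corner-gray over 10 cells = 5442  → 14.2792
row 2: Σ corner-gray over 10 cells = 4725  → 12.3979
row 3: Σ corner-gray over 10 cells = 4841  → 12.7023
row 4: Σ corner-gray over 10 cells = 5414  → 14.2058
row 5: Σ corner-gray over 10 cells = 5944  → 15.5964
Σ rows: total corner-gray = 32364  → 84.9198 mm³


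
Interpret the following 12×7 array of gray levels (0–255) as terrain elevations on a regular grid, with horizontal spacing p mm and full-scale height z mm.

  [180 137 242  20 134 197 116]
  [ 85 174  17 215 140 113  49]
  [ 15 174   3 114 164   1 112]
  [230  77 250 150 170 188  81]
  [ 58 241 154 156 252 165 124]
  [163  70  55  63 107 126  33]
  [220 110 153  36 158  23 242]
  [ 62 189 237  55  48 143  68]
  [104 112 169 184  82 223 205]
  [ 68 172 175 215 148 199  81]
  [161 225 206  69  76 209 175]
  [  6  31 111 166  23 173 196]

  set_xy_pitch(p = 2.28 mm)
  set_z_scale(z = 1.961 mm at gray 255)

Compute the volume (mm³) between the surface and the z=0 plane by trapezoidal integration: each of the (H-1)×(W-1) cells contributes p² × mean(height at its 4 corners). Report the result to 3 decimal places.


height_mm = gray/255 × 1.961; cell vol = 2.28² × mean(4 corners)
unit = 2.28² × 1.961 / (4×255) = 0.00999418 mm³ per gray-sum
row 0: Σ corner-gray over 6 cells = 3208  → 32.0613
row 1: Σ corner-gray over 6 cells = 2491  → 24.8955
row 2: Σ corner-gray over 6 cells = 3020  → 30.1824
row 3: Σ corner-gray over 6 cells = 4099  → 40.9661
row 4: Σ corner-gray over 6 cells = 3156  → 31.5416
row 5: Σ corner-gray over 6 cells = 2460  → 24.5857
row 6: Σ corner-gray over 6 cells = 2896  → 28.9431
row 7: Σ corner-gray over 6 cells = 3323  → 33.2107
row 8: Σ corner-gray over 6 cells = 3816  → 38.1378
row 9: Σ corner-gray over 6 cells = 3873  → 38.7075
row 10: Σ corner-gray over 6 cells = 3116  → 31.1419
Σ rows: total corner-gray = 35458  → 354.3736 mm³

354.374


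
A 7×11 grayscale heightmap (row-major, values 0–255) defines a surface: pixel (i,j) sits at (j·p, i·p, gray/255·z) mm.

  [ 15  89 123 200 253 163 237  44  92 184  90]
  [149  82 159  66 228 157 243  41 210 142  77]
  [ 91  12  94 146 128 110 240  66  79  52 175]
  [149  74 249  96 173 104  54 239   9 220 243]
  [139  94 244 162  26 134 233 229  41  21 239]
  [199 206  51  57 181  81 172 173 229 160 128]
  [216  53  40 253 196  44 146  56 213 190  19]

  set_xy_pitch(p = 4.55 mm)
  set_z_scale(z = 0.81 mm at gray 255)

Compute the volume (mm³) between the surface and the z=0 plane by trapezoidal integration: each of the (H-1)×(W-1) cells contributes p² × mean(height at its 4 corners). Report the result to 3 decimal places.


534.932

height_mm = gray/255 × 0.81; cell vol = 4.55² × mean(4 corners)
unit = 4.55² × 0.81 / (4×255) = 0.0164402 mm³ per gray-sum
row 0: Σ corner-gray over 10 cells = 5757  → 94.6463
row 1: Σ corner-gray over 10 cells = 5002  → 82.2340
row 2: Σ corner-gray over 10 cells = 4948  → 81.3462
row 3: Σ corner-gray over 10 cells = 5574  → 91.6378
row 4: Σ corner-gray over 10 cells = 5693  → 93.5942
row 5: Σ corner-gray over 10 cells = 5564  → 91.4734
Σ rows: total corner-gray = 32538  → 534.9319 mm³


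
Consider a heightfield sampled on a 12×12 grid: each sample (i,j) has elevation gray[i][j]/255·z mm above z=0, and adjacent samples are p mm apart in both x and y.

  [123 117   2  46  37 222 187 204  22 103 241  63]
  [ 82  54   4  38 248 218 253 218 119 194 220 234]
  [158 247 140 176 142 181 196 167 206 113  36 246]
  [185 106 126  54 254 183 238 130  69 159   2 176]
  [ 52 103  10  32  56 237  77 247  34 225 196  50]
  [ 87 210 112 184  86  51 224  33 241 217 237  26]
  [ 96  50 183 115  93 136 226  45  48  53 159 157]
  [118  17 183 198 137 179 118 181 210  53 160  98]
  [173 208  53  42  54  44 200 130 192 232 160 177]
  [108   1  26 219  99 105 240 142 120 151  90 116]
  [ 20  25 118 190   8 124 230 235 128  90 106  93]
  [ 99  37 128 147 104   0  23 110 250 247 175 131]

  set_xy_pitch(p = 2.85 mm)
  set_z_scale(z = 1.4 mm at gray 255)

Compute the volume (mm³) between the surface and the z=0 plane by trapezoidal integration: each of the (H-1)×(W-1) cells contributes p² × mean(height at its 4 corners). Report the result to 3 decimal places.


height_mm = gray/255 × 1.4; cell vol = 2.85² × mean(4 corners)
unit = 2.85² × 1.4 / (4×255) = 0.0111485 mm³ per gray-sum
row 0: Σ corner-gray over 11 cells = 5996  → 66.8466
row 1: Σ corner-gray over 11 cells = 7060  → 78.7086
row 2: Σ corner-gray over 11 cells = 6615  → 73.7475
row 3: Σ corner-gray over 11 cells = 5539  → 61.7517
row 4: Σ corner-gray over 11 cells = 5839  → 65.0963
row 5: Σ corner-gray over 11 cells = 5772  → 64.3493
row 6: Σ corner-gray over 11 cells = 5557  → 61.9524
row 7: Σ corner-gray over 11 cells = 6068  → 67.6493
row 8: Σ corner-gray over 11 cells = 5590  → 62.3203
row 9: Σ corner-gray over 11 cells = 5231  → 58.3180
row 10: Σ corner-gray over 11 cells = 5293  → 59.0092
Σ rows: total corner-gray = 64560  → 719.7491 mm³

719.749


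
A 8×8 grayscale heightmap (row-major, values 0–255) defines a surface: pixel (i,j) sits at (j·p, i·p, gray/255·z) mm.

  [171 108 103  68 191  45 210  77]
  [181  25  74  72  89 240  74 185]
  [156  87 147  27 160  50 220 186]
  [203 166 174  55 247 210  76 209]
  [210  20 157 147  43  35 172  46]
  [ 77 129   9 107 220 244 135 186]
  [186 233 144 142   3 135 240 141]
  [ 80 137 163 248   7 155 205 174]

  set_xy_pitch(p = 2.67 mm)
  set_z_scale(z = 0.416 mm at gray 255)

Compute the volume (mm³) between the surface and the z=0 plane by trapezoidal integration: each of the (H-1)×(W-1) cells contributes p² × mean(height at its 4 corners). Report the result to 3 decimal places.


74.856

height_mm = gray/255 × 0.416; cell vol = 2.67² × mean(4 corners)
unit = 2.67² × 0.416 / (4×255) = 0.00290747 mm³ per gray-sum
row 0: Σ corner-gray over 7 cells = 3212  → 9.3388
row 1: Σ corner-gray over 7 cells = 3238  → 9.4144
row 2: Σ corner-gray over 7 cells = 3992  → 11.6066
row 3: Σ corner-gray over 7 cells = 3672  → 10.6762
row 4: Σ corner-gray over 7 cells = 3355  → 9.7546
row 5: Σ corner-gray over 7 cells = 4072  → 11.8392
row 6: Σ corner-gray over 7 cells = 4205  → 12.2259
Σ rows: total corner-gray = 25746  → 74.8558 mm³


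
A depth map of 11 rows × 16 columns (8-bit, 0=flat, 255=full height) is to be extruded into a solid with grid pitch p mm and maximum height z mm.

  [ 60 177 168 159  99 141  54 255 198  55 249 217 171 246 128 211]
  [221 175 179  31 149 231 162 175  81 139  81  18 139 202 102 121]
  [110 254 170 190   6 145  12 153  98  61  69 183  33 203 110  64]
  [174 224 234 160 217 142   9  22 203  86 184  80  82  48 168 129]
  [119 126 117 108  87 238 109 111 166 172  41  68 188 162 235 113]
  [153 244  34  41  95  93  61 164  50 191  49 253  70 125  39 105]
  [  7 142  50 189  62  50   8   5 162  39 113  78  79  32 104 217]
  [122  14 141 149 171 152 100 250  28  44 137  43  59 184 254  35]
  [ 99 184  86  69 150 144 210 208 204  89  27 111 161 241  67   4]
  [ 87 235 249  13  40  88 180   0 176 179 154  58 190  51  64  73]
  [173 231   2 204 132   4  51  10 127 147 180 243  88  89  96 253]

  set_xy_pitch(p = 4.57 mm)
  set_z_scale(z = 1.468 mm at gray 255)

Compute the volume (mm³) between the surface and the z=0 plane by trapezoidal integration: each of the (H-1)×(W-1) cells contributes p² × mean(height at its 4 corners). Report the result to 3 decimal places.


2215.295

height_mm = gray/255 × 1.468; cell vol = 4.57² × mean(4 corners)
unit = 4.57² × 1.468 / (4×255) = 0.0300579 mm³ per gray-sum
row 0: Σ corner-gray over 15 cells = 8975  → 269.7694
row 1: Σ corner-gray over 15 cells = 7618  → 228.9809
row 2: Σ corner-gray over 15 cells = 7569  → 227.5081
row 3: Σ corner-gray over 15 cells = 8109  → 243.7393
row 4: Σ corner-gray over 15 cells = 7364  → 221.3462
row 5: Σ corner-gray over 15 cells = 5726  → 172.1114
row 6: Σ corner-gray over 15 cells = 6059  → 182.1207
row 7: Σ corner-gray over 15 cells = 7614  → 228.8607
row 8: Σ corner-gray over 15 cells = 7519  → 226.0052
row 9: Σ corner-gray over 15 cells = 7148  → 214.8537
Σ rows: total corner-gray = 73701  → 2215.2955 mm³


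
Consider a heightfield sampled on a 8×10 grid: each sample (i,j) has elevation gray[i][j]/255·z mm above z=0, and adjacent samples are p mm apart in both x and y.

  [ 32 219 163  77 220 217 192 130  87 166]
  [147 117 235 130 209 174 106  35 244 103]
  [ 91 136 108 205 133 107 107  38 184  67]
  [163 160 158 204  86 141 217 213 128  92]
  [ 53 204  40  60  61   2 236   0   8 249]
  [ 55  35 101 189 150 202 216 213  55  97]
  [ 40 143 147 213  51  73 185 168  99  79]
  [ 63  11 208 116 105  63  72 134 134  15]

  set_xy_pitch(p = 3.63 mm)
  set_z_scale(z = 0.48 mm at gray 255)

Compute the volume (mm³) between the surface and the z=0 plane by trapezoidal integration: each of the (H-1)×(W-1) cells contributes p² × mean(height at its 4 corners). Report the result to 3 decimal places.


203.067

height_mm = gray/255 × 0.48; cell vol = 3.63² × mean(4 corners)
unit = 3.63² × 0.48 / (4×255) = 0.00620089 mm³ per gray-sum
row 0: Σ corner-gray over 9 cells = 5558  → 34.4646
row 1: Σ corner-gray over 9 cells = 4944  → 30.6572
row 2: Σ corner-gray over 9 cells = 5063  → 31.3951
row 3: Σ corner-gray over 9 cells = 4393  → 27.2405
row 4: Σ corner-gray over 9 cells = 3998  → 24.7912
row 5: Σ corner-gray over 9 cells = 4751  → 29.4604
row 6: Σ corner-gray over 9 cells = 4041  → 25.0578
Σ rows: total corner-gray = 32748  → 203.0669 mm³


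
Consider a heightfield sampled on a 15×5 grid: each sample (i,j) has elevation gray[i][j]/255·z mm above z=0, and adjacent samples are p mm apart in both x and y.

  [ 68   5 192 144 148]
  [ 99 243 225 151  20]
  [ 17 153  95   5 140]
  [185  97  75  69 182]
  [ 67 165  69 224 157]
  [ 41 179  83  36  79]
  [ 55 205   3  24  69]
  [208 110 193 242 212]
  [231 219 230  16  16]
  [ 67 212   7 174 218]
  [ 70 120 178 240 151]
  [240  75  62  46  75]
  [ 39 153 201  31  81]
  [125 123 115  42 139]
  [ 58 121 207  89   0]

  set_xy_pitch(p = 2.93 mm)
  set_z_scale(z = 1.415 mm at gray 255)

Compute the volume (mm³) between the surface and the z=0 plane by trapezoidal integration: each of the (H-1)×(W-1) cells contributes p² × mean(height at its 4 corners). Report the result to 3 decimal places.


height_mm = gray/255 × 1.415; cell vol = 2.93² × mean(4 corners)
unit = 2.93² × 1.415 / (4×255) = 0.0119094 mm³ per gray-sum
row 0: Σ corner-gray over 4 cells = 2255  → 26.8558
row 1: Σ corner-gray over 4 cells = 2020  → 24.0571
row 2: Σ corner-gray over 4 cells = 1512  → 18.0071
row 3: Σ corner-gray over 4 cells = 1989  → 23.6879
row 4: Σ corner-gray over 4 cells = 1856  → 22.1039
row 5: Σ corner-gray over 4 cells = 1304  → 15.5299
row 6: Σ corner-gray over 4 cells = 2098  → 24.9860
row 7: Σ corner-gray over 4 cells = 2687  → 32.0007
row 8: Σ corner-gray over 4 cells = 2248  → 26.7724
row 9: Σ corner-gray over 4 cells = 2368  → 28.2016
row 10: Σ corner-gray over 4 cells = 1978  → 23.5569
row 11: Σ corner-gray over 4 cells = 1571  → 18.7097
row 12: Σ corner-gray over 4 cells = 1714  → 20.4128
row 13: Σ corner-gray over 4 cells = 1716  → 20.4366
Σ rows: total corner-gray = 27316  → 325.3184 mm³

325.318


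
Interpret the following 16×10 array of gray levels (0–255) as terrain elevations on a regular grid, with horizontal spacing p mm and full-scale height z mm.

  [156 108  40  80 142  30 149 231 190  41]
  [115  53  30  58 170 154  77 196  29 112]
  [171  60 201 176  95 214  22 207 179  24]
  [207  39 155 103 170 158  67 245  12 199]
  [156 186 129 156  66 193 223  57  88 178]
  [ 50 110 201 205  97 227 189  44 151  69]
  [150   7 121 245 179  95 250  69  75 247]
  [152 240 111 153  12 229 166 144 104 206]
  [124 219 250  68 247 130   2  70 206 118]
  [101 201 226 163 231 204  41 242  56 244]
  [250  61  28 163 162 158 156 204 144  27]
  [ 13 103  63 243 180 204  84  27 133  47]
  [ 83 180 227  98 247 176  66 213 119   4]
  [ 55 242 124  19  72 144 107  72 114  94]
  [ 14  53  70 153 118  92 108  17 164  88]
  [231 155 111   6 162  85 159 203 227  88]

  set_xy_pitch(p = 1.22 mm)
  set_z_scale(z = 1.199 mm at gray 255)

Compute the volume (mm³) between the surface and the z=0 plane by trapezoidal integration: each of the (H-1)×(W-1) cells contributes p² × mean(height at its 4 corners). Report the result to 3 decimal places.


height_mm = gray/255 × 1.199; cell vol = 1.22² × mean(4 corners)
unit = 1.22² × 1.199 / (4×255) = 0.0017496 mm³ per gray-sum
row 0: Σ corner-gray over 9 cells = 3898  → 6.8199
row 1: Σ corner-gray over 9 cells = 4264  → 7.4603
row 2: Σ corner-gray over 9 cells = 4807  → 8.4103
row 3: Σ corner-gray over 9 cells = 4834  → 8.4576
row 4: Σ corner-gray over 9 cells = 5097  → 8.9177
row 5: Σ corner-gray over 9 cells = 5046  → 8.8285
row 6: Σ corner-gray over 9 cells = 5155  → 9.0192
row 7: Σ corner-gray over 9 cells = 5302  → 9.2764
row 8: Σ corner-gray over 9 cells = 5699  → 9.9710
row 9: Σ corner-gray over 9 cells = 5502  → 9.6263
row 10: Σ corner-gray over 9 cells = 4563  → 7.9834
row 11: Σ corner-gray over 9 cells = 4873  → 8.5258
row 12: Σ corner-gray over 9 cells = 4676  → 8.1811
row 13: Σ corner-gray over 9 cells = 3589  → 6.2793
row 14: Σ corner-gray over 9 cells = 4187  → 7.3256
Σ rows: total corner-gray = 71492  → 125.0824 mm³

125.082


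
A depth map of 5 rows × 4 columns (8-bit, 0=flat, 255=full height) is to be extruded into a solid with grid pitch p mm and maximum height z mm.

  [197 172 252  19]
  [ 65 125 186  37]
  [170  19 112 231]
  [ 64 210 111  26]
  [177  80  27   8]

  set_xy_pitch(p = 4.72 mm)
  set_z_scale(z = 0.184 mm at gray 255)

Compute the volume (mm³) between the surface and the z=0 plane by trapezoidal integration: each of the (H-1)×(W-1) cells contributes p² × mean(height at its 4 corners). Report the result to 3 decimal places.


height_mm = gray/255 × 0.184; cell vol = 4.72² × mean(4 corners)
unit = 4.72² × 0.184 / (4×255) = 0.00401885 mm³ per gray-sum
row 0: Σ corner-gray over 3 cells = 1788  → 7.1857
row 1: Σ corner-gray over 3 cells = 1387  → 5.5741
row 2: Σ corner-gray over 3 cells = 1395  → 5.6063
row 3: Σ corner-gray over 3 cells = 1131  → 4.5453
Σ rows: total corner-gray = 5701  → 22.9115 mm³

22.911


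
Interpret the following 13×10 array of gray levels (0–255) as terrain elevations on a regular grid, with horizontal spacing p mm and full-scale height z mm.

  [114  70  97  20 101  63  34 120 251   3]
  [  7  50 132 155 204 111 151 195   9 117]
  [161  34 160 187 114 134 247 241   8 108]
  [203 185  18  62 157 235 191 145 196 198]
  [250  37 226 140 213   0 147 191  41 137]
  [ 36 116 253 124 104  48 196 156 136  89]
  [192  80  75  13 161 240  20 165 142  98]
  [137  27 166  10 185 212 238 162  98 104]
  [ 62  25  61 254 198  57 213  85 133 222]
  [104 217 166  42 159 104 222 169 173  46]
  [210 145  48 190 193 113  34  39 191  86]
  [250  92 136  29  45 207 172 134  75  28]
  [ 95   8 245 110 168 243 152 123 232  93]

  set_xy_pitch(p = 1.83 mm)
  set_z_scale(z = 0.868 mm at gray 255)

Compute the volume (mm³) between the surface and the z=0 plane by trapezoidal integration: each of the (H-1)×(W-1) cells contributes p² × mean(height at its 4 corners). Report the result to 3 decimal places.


height_mm = gray/255 × 0.868; cell vol = 1.83² × mean(4 corners)
unit = 1.83² × 0.868 / (4×255) = 0.00284985 mm³ per gray-sum
row 0: Σ corner-gray over 9 cells = 3767  → 10.7354
row 1: Σ corner-gray over 9 cells = 4657  → 13.2717
row 2: Σ corner-gray over 9 cells = 5298  → 15.0985
row 3: Σ corner-gray over 9 cells = 5156  → 14.6938
row 4: Σ corner-gray over 9 cells = 4768  → 13.5881
row 5: Σ corner-gray over 9 cells = 4473  → 12.7474
row 6: Σ corner-gray over 9 cells = 4519  → 12.8785
row 7: Σ corner-gray over 9 cells = 4773  → 13.6023
row 8: Σ corner-gray over 9 cells = 4990  → 14.2207
row 9: Σ corner-gray over 9 cells = 4856  → 13.8389
row 10: Σ corner-gray over 9 cells = 4260  → 12.1404
row 11: Σ corner-gray over 9 cells = 4808  → 13.7021
Σ rows: total corner-gray = 56325  → 160.5177 mm³

160.518


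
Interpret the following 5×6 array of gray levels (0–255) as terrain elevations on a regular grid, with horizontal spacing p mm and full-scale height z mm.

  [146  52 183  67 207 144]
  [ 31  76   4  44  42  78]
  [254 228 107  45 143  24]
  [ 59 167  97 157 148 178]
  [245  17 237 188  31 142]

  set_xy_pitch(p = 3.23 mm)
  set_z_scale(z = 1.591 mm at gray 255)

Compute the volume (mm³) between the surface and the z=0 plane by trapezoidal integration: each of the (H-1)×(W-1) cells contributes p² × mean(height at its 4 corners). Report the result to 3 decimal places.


145.174

height_mm = gray/255 × 1.591; cell vol = 3.23² × mean(4 corners)
unit = 3.23² × 1.591 / (4×255) = 0.0162733 mm³ per gray-sum
row 0: Σ corner-gray over 5 cells = 1749  → 28.4620
row 1: Σ corner-gray over 5 cells = 1765  → 28.7223
row 2: Σ corner-gray over 5 cells = 2699  → 43.9216
row 3: Σ corner-gray over 5 cells = 2708  → 44.0680
Σ rows: total corner-gray = 8921  → 145.1739 mm³


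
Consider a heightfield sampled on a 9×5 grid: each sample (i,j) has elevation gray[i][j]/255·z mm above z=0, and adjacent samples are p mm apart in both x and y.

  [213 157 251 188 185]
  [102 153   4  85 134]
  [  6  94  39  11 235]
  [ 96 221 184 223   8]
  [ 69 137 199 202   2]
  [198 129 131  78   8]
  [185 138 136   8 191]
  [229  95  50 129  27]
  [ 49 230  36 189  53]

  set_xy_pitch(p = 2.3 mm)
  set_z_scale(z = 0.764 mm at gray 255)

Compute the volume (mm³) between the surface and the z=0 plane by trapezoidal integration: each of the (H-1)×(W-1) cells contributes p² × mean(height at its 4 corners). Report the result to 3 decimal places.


60.885

height_mm = gray/255 × 0.764; cell vol = 2.3² × mean(4 corners)
unit = 2.3² × 0.764 / (4×255) = 0.00396231 mm³ per gray-sum
row 0: Σ corner-gray over 4 cells = 2310  → 9.1529
row 1: Σ corner-gray over 4 cells = 1249  → 4.9489
row 2: Σ corner-gray over 4 cells = 1889  → 7.4848
row 3: Σ corner-gray over 4 cells = 2507  → 9.9335
row 4: Σ corner-gray over 4 cells = 2029  → 8.0395
row 5: Σ corner-gray over 4 cells = 1822  → 7.2193
row 6: Σ corner-gray over 4 cells = 1744  → 6.9103
row 7: Σ corner-gray over 4 cells = 1816  → 7.1956
Σ rows: total corner-gray = 15366  → 60.8849 mm³


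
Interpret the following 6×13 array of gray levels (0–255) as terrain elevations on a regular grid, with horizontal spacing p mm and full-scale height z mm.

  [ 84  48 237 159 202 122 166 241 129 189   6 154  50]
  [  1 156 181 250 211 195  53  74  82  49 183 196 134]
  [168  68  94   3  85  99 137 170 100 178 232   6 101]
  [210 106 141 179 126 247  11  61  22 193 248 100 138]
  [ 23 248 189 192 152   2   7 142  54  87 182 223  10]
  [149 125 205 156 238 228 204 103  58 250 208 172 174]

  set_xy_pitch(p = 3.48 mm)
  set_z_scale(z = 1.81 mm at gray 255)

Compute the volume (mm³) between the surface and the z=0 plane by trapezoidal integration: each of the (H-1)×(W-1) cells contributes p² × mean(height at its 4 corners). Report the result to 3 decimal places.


height_mm = gray/255 × 1.81; cell vol = 3.48² × mean(4 corners)
unit = 3.48² × 1.81 / (4×255) = 0.02149 mm³ per gray-sum
row 0: Σ corner-gray over 12 cells = 6835  → 146.8843
row 1: Σ corner-gray over 12 cells = 6008  → 129.1121
row 2: Σ corner-gray over 12 cells = 5829  → 125.2653
row 3: Σ corner-gray over 12 cells = 6205  → 133.3456
row 4: Σ corner-gray over 12 cells = 7206  → 154.8571
Σ rows: total corner-gray = 32083  → 689.4644 mm³

689.464


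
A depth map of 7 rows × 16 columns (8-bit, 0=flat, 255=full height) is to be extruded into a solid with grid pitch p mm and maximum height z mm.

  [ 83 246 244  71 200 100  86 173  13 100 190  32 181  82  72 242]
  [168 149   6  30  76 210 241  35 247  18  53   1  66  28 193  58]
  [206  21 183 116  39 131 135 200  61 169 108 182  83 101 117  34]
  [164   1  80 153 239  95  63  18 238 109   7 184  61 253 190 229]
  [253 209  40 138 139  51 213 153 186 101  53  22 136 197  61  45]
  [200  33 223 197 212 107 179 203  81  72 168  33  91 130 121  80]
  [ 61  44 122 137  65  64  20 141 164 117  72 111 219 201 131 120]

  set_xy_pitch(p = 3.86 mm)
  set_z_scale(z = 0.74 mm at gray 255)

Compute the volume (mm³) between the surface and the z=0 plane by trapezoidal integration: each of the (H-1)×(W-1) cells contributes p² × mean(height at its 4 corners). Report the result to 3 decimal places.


height_mm = gray/255 × 0.74; cell vol = 3.86² × mean(4 corners)
unit = 3.86² × 0.74 / (4×255) = 0.0108095 mm³ per gray-sum
row 0: Σ corner-gray over 15 cells = 6837  → 73.9046
row 1: Σ corner-gray over 15 cells = 6464  → 69.8727
row 2: Σ corner-gray over 15 cells = 7307  → 78.9851
row 3: Σ corner-gray over 15 cells = 7471  → 80.7579
row 4: Σ corner-gray over 15 cells = 7676  → 82.9738
row 5: Σ corner-gray over 15 cells = 7377  → 79.7418
Σ rows: total corner-gray = 43132  → 466.2359 mm³

466.236


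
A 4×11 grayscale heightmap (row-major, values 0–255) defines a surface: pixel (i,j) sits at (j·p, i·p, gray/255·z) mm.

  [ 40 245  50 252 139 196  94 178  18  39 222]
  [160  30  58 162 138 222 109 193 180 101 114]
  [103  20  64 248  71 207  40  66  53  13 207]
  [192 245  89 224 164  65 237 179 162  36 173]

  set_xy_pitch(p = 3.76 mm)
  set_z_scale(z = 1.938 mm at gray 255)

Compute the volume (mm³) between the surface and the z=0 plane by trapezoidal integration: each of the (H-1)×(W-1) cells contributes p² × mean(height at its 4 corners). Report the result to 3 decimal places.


height_mm = gray/255 × 1.938; cell vol = 3.76² × mean(4 corners)
unit = 3.76² × 1.938 / (4×255) = 0.0268614 mm³ per gray-sum
row 0: Σ corner-gray over 10 cells = 5344  → 143.5475
row 1: Σ corner-gray over 10 cells = 4534  → 121.7898
row 2: Σ corner-gray over 10 cells = 5041  → 135.4085
Σ rows: total corner-gray = 14919  → 400.7458 mm³

400.746


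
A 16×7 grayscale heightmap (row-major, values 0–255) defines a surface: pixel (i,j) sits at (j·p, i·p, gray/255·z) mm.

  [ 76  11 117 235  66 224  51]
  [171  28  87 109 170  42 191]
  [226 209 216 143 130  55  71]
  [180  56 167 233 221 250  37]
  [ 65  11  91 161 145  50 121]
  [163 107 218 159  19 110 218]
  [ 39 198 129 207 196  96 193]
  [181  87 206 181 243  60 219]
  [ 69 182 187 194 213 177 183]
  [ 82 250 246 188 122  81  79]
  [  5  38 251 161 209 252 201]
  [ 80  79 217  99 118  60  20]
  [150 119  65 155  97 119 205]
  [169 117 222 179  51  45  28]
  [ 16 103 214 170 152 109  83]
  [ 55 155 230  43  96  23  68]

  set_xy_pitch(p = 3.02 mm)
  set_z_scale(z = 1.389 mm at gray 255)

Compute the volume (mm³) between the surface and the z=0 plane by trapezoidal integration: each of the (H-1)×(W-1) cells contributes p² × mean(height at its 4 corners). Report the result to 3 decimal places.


616.819

height_mm = gray/255 × 1.389; cell vol = 3.02² × mean(4 corners)
unit = 3.02² × 1.389 / (4×255) = 0.0124198 mm³ per gray-sum
row 0: Σ corner-gray over 6 cells = 2667  → 33.1237
row 1: Σ corner-gray over 6 cells = 3037  → 37.7191
row 2: Σ corner-gray over 6 cells = 3874  → 48.1145
row 3: Σ corner-gray over 6 cells = 3173  → 39.4081
row 4: Σ corner-gray over 6 cells = 2709  → 33.6453
row 5: Σ corner-gray over 6 cells = 3491  → 43.3577
row 6: Σ corner-gray over 6 cells = 3838  → 47.6673
row 7: Σ corner-gray over 6 cells = 4112  → 51.0704
row 8: Σ corner-gray over 6 cells = 4093  → 50.8344
row 9: Σ corner-gray over 6 cells = 3963  → 49.2198
row 10: Σ corner-gray over 6 cells = 3274  → 40.6626
row 11: Σ corner-gray over 6 cells = 2711  → 33.6702
row 12: Σ corner-gray over 6 cells = 2890  → 35.8933
row 13: Σ corner-gray over 6 cells = 3020  → 37.5079
row 14: Σ corner-gray over 6 cells = 2812  → 34.9246
Σ rows: total corner-gray = 49664  → 616.8189 mm³


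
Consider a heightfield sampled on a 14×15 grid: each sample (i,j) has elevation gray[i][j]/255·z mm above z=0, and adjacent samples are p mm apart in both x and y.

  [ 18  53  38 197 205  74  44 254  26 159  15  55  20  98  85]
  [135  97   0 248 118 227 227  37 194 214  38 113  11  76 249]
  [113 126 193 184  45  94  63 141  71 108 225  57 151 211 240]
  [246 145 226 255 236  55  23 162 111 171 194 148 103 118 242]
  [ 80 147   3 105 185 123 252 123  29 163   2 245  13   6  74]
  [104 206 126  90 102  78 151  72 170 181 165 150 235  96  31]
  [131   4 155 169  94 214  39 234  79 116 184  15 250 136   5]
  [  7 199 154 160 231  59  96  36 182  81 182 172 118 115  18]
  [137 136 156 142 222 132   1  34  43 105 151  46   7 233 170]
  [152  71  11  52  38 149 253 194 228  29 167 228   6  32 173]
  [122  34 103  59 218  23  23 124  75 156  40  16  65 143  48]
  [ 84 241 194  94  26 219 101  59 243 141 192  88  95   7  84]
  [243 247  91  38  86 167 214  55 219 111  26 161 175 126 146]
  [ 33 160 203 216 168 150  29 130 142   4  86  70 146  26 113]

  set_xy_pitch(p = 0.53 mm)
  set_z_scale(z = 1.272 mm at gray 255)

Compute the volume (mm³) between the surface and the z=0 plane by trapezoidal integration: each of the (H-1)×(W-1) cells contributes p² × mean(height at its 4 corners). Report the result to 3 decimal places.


31.152

height_mm = gray/255 × 1.272; cell vol = 0.53² × mean(4 corners)
unit = 0.53² × 1.272 / (4×255) = 0.000350299 mm³ per gray-sum
row 0: Σ corner-gray over 14 cells = 6163  → 2.1589
row 1: Σ corner-gray over 14 cells = 7275  → 2.5484
row 2: Σ corner-gray over 14 cells = 8073  → 2.8280
row 3: Σ corner-gray over 14 cells = 7328  → 2.5670
row 4: Σ corner-gray over 14 cells = 6725  → 2.3558
row 5: Σ corner-gray over 14 cells = 7293  → 2.5547
row 6: Σ corner-gray over 14 cells = 7109  → 2.4903
row 7: Σ corner-gray over 14 cells = 6718  → 2.3533
row 8: Σ corner-gray over 14 cells = 6364  → 2.2293
row 9: Σ corner-gray over 14 cells = 5569  → 1.9508
row 10: Σ corner-gray over 14 cells = 5896  → 2.0654
row 11: Σ corner-gray over 14 cells = 7389  → 2.5884
row 12: Σ corner-gray over 14 cells = 7027  → 2.4615
Σ rows: total corner-gray = 88929  → 31.1517 mm³


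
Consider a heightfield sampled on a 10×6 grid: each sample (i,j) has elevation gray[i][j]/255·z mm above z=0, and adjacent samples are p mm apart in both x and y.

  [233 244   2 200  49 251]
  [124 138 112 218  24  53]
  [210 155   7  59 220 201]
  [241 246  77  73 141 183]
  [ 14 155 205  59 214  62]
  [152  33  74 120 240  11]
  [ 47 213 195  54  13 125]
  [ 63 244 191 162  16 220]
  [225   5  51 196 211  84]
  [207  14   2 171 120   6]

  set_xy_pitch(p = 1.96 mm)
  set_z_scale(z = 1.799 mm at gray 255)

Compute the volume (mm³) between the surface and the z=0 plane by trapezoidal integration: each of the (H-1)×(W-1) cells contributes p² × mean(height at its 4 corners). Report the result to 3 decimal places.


154.584

height_mm = gray/255 × 1.799; cell vol = 1.96² × mean(4 corners)
unit = 1.96² × 1.799 / (4×255) = 0.00677553 mm³ per gray-sum
row 0: Σ corner-gray over 5 cells = 2635  → 17.8535
row 1: Σ corner-gray over 5 cells = 2454  → 16.6271
row 2: Σ corner-gray over 5 cells = 2791  → 18.9105
row 3: Σ corner-gray over 5 cells = 2840  → 19.2425
row 4: Σ corner-gray over 5 cells = 2439  → 16.5255
row 5: Σ corner-gray over 5 cells = 2219  → 15.0349
row 6: Σ corner-gray over 5 cells = 2631  → 17.8264
row 7: Σ corner-gray over 5 cells = 2744  → 18.5920
row 8: Σ corner-gray over 5 cells = 2062  → 13.9711
Σ rows: total corner-gray = 22815  → 154.5837 mm³


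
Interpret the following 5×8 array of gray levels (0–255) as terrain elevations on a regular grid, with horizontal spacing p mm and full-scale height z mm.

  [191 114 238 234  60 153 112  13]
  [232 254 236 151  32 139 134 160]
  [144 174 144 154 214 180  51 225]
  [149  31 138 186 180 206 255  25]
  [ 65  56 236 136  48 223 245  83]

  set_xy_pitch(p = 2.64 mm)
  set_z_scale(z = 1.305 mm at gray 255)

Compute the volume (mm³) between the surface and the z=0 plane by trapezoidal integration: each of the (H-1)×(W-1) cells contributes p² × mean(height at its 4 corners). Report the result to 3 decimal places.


height_mm = gray/255 × 1.305; cell vol = 2.64² × mean(4 corners)
unit = 2.64² × 1.305 / (4×255) = 0.00891699 mm³ per gray-sum
row 0: Σ corner-gray over 7 cells = 4310  → 38.4322
row 1: Σ corner-gray over 7 cells = 4487  → 40.0105
row 2: Σ corner-gray over 7 cells = 4369  → 38.9583
row 3: Σ corner-gray over 7 cells = 4202  → 37.4692
Σ rows: total corner-gray = 17368  → 154.8703 mm³

154.870
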